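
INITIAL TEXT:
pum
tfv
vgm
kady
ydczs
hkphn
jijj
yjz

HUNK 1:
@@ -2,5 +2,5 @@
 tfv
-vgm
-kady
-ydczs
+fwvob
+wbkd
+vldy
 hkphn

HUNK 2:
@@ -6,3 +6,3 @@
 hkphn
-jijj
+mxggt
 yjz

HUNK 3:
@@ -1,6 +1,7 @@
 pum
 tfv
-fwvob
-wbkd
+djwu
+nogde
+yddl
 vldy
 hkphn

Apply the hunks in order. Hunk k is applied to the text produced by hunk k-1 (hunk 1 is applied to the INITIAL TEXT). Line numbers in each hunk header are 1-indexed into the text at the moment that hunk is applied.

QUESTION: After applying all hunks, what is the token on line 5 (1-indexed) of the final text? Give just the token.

Answer: yddl

Derivation:
Hunk 1: at line 2 remove [vgm,kady,ydczs] add [fwvob,wbkd,vldy] -> 8 lines: pum tfv fwvob wbkd vldy hkphn jijj yjz
Hunk 2: at line 6 remove [jijj] add [mxggt] -> 8 lines: pum tfv fwvob wbkd vldy hkphn mxggt yjz
Hunk 3: at line 1 remove [fwvob,wbkd] add [djwu,nogde,yddl] -> 9 lines: pum tfv djwu nogde yddl vldy hkphn mxggt yjz
Final line 5: yddl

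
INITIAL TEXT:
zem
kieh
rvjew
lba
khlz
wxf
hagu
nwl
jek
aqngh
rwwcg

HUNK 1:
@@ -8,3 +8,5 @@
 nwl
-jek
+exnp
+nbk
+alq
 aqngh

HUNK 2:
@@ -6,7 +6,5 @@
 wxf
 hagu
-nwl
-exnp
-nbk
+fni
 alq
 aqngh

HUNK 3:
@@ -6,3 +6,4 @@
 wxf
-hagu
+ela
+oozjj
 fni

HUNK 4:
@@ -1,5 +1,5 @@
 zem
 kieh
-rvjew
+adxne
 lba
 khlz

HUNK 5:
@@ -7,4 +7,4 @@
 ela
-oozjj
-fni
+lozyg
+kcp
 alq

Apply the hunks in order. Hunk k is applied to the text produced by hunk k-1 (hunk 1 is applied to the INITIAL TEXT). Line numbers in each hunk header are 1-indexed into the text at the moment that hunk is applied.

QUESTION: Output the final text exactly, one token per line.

Hunk 1: at line 8 remove [jek] add [exnp,nbk,alq] -> 13 lines: zem kieh rvjew lba khlz wxf hagu nwl exnp nbk alq aqngh rwwcg
Hunk 2: at line 6 remove [nwl,exnp,nbk] add [fni] -> 11 lines: zem kieh rvjew lba khlz wxf hagu fni alq aqngh rwwcg
Hunk 3: at line 6 remove [hagu] add [ela,oozjj] -> 12 lines: zem kieh rvjew lba khlz wxf ela oozjj fni alq aqngh rwwcg
Hunk 4: at line 1 remove [rvjew] add [adxne] -> 12 lines: zem kieh adxne lba khlz wxf ela oozjj fni alq aqngh rwwcg
Hunk 5: at line 7 remove [oozjj,fni] add [lozyg,kcp] -> 12 lines: zem kieh adxne lba khlz wxf ela lozyg kcp alq aqngh rwwcg

Answer: zem
kieh
adxne
lba
khlz
wxf
ela
lozyg
kcp
alq
aqngh
rwwcg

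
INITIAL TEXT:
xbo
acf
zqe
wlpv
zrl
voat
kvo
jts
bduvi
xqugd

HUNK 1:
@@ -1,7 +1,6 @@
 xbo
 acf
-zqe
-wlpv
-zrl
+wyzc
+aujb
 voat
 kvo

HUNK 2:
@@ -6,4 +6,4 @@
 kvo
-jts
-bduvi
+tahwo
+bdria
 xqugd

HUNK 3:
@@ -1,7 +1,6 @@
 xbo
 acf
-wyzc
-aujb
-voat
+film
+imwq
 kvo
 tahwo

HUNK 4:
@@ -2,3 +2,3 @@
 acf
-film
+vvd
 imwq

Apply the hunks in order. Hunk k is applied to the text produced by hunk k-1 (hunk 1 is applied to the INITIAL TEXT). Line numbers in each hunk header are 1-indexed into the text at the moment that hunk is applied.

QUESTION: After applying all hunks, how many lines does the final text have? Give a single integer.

Hunk 1: at line 1 remove [zqe,wlpv,zrl] add [wyzc,aujb] -> 9 lines: xbo acf wyzc aujb voat kvo jts bduvi xqugd
Hunk 2: at line 6 remove [jts,bduvi] add [tahwo,bdria] -> 9 lines: xbo acf wyzc aujb voat kvo tahwo bdria xqugd
Hunk 3: at line 1 remove [wyzc,aujb,voat] add [film,imwq] -> 8 lines: xbo acf film imwq kvo tahwo bdria xqugd
Hunk 4: at line 2 remove [film] add [vvd] -> 8 lines: xbo acf vvd imwq kvo tahwo bdria xqugd
Final line count: 8

Answer: 8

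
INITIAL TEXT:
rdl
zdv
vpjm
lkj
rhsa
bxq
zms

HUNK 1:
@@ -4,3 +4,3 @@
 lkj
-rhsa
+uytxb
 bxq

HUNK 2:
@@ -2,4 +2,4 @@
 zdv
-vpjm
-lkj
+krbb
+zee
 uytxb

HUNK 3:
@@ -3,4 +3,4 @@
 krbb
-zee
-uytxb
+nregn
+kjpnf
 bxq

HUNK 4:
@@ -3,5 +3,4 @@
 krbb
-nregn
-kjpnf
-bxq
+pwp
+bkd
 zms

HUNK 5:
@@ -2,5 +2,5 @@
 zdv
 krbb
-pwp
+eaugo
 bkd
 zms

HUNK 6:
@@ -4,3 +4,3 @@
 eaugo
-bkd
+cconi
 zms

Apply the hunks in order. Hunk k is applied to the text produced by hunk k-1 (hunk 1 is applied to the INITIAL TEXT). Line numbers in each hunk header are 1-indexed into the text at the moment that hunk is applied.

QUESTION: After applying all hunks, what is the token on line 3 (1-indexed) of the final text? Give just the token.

Hunk 1: at line 4 remove [rhsa] add [uytxb] -> 7 lines: rdl zdv vpjm lkj uytxb bxq zms
Hunk 2: at line 2 remove [vpjm,lkj] add [krbb,zee] -> 7 lines: rdl zdv krbb zee uytxb bxq zms
Hunk 3: at line 3 remove [zee,uytxb] add [nregn,kjpnf] -> 7 lines: rdl zdv krbb nregn kjpnf bxq zms
Hunk 4: at line 3 remove [nregn,kjpnf,bxq] add [pwp,bkd] -> 6 lines: rdl zdv krbb pwp bkd zms
Hunk 5: at line 2 remove [pwp] add [eaugo] -> 6 lines: rdl zdv krbb eaugo bkd zms
Hunk 6: at line 4 remove [bkd] add [cconi] -> 6 lines: rdl zdv krbb eaugo cconi zms
Final line 3: krbb

Answer: krbb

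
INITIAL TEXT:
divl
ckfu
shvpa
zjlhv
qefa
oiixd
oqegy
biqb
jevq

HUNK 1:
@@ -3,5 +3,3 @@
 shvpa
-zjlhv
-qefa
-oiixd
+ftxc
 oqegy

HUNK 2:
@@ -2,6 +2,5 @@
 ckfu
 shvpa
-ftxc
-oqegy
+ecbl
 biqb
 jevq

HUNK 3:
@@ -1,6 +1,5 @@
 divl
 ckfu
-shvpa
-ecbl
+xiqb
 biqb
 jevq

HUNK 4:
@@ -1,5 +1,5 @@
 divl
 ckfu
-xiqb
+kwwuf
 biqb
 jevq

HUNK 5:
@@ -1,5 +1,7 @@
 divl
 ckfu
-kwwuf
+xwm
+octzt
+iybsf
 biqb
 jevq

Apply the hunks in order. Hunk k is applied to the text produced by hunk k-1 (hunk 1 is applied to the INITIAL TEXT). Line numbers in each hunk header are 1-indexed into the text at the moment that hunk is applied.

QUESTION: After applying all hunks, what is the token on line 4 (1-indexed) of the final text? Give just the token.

Answer: octzt

Derivation:
Hunk 1: at line 3 remove [zjlhv,qefa,oiixd] add [ftxc] -> 7 lines: divl ckfu shvpa ftxc oqegy biqb jevq
Hunk 2: at line 2 remove [ftxc,oqegy] add [ecbl] -> 6 lines: divl ckfu shvpa ecbl biqb jevq
Hunk 3: at line 1 remove [shvpa,ecbl] add [xiqb] -> 5 lines: divl ckfu xiqb biqb jevq
Hunk 4: at line 1 remove [xiqb] add [kwwuf] -> 5 lines: divl ckfu kwwuf biqb jevq
Hunk 5: at line 1 remove [kwwuf] add [xwm,octzt,iybsf] -> 7 lines: divl ckfu xwm octzt iybsf biqb jevq
Final line 4: octzt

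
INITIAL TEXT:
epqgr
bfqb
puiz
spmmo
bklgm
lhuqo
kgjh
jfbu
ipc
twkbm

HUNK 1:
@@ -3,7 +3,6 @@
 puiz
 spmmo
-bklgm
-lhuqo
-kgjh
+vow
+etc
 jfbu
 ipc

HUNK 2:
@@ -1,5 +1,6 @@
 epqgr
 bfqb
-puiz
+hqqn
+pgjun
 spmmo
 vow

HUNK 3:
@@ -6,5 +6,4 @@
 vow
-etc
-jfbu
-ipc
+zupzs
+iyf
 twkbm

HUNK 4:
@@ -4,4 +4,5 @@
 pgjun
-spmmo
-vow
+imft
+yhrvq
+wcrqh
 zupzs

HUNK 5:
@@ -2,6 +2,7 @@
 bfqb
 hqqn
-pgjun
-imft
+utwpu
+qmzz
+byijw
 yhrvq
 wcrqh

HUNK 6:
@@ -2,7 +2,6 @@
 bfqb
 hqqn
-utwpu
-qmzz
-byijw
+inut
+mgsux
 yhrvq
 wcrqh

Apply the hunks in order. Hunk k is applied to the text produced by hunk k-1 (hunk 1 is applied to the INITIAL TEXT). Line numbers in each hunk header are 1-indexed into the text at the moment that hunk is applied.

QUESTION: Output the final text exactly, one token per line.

Hunk 1: at line 3 remove [bklgm,lhuqo,kgjh] add [vow,etc] -> 9 lines: epqgr bfqb puiz spmmo vow etc jfbu ipc twkbm
Hunk 2: at line 1 remove [puiz] add [hqqn,pgjun] -> 10 lines: epqgr bfqb hqqn pgjun spmmo vow etc jfbu ipc twkbm
Hunk 3: at line 6 remove [etc,jfbu,ipc] add [zupzs,iyf] -> 9 lines: epqgr bfqb hqqn pgjun spmmo vow zupzs iyf twkbm
Hunk 4: at line 4 remove [spmmo,vow] add [imft,yhrvq,wcrqh] -> 10 lines: epqgr bfqb hqqn pgjun imft yhrvq wcrqh zupzs iyf twkbm
Hunk 5: at line 2 remove [pgjun,imft] add [utwpu,qmzz,byijw] -> 11 lines: epqgr bfqb hqqn utwpu qmzz byijw yhrvq wcrqh zupzs iyf twkbm
Hunk 6: at line 2 remove [utwpu,qmzz,byijw] add [inut,mgsux] -> 10 lines: epqgr bfqb hqqn inut mgsux yhrvq wcrqh zupzs iyf twkbm

Answer: epqgr
bfqb
hqqn
inut
mgsux
yhrvq
wcrqh
zupzs
iyf
twkbm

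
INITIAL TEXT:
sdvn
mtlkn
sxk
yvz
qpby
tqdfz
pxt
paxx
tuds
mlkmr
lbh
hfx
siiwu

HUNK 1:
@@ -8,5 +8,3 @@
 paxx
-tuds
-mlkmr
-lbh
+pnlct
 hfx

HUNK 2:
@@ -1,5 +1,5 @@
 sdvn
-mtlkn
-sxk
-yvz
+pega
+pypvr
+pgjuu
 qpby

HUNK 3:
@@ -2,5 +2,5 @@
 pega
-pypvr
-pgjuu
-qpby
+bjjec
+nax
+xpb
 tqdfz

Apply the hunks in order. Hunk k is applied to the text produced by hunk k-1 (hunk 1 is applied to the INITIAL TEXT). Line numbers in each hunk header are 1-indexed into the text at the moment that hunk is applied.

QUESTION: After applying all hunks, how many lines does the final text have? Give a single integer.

Hunk 1: at line 8 remove [tuds,mlkmr,lbh] add [pnlct] -> 11 lines: sdvn mtlkn sxk yvz qpby tqdfz pxt paxx pnlct hfx siiwu
Hunk 2: at line 1 remove [mtlkn,sxk,yvz] add [pega,pypvr,pgjuu] -> 11 lines: sdvn pega pypvr pgjuu qpby tqdfz pxt paxx pnlct hfx siiwu
Hunk 3: at line 2 remove [pypvr,pgjuu,qpby] add [bjjec,nax,xpb] -> 11 lines: sdvn pega bjjec nax xpb tqdfz pxt paxx pnlct hfx siiwu
Final line count: 11

Answer: 11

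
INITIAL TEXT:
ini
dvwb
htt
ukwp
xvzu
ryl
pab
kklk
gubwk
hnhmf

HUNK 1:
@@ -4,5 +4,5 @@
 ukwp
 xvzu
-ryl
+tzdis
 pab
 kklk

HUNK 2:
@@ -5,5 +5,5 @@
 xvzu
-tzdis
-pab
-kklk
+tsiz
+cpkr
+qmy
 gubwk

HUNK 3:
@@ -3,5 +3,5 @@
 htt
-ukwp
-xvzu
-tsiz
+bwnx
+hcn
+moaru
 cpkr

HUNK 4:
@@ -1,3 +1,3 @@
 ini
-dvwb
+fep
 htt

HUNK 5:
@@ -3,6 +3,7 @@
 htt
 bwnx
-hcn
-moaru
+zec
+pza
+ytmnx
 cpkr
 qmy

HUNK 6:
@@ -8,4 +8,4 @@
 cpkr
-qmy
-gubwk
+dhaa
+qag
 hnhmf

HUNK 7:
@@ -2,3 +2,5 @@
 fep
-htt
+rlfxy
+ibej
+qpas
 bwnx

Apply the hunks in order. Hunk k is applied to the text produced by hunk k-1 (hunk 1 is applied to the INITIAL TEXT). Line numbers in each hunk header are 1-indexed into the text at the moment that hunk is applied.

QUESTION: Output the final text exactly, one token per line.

Answer: ini
fep
rlfxy
ibej
qpas
bwnx
zec
pza
ytmnx
cpkr
dhaa
qag
hnhmf

Derivation:
Hunk 1: at line 4 remove [ryl] add [tzdis] -> 10 lines: ini dvwb htt ukwp xvzu tzdis pab kklk gubwk hnhmf
Hunk 2: at line 5 remove [tzdis,pab,kklk] add [tsiz,cpkr,qmy] -> 10 lines: ini dvwb htt ukwp xvzu tsiz cpkr qmy gubwk hnhmf
Hunk 3: at line 3 remove [ukwp,xvzu,tsiz] add [bwnx,hcn,moaru] -> 10 lines: ini dvwb htt bwnx hcn moaru cpkr qmy gubwk hnhmf
Hunk 4: at line 1 remove [dvwb] add [fep] -> 10 lines: ini fep htt bwnx hcn moaru cpkr qmy gubwk hnhmf
Hunk 5: at line 3 remove [hcn,moaru] add [zec,pza,ytmnx] -> 11 lines: ini fep htt bwnx zec pza ytmnx cpkr qmy gubwk hnhmf
Hunk 6: at line 8 remove [qmy,gubwk] add [dhaa,qag] -> 11 lines: ini fep htt bwnx zec pza ytmnx cpkr dhaa qag hnhmf
Hunk 7: at line 2 remove [htt] add [rlfxy,ibej,qpas] -> 13 lines: ini fep rlfxy ibej qpas bwnx zec pza ytmnx cpkr dhaa qag hnhmf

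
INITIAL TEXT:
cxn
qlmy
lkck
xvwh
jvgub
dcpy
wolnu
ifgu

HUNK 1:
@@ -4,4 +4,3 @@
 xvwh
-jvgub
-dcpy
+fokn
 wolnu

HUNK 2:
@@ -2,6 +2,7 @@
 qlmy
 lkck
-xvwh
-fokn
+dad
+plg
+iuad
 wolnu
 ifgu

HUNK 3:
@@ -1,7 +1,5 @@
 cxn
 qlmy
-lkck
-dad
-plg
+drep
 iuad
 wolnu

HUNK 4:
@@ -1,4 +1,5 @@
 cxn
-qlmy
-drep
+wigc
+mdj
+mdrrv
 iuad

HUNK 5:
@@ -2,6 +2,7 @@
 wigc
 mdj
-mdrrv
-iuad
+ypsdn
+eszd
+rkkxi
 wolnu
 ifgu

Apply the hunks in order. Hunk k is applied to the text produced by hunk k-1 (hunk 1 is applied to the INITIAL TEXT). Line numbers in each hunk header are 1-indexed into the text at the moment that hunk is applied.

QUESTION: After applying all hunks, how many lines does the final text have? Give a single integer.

Hunk 1: at line 4 remove [jvgub,dcpy] add [fokn] -> 7 lines: cxn qlmy lkck xvwh fokn wolnu ifgu
Hunk 2: at line 2 remove [xvwh,fokn] add [dad,plg,iuad] -> 8 lines: cxn qlmy lkck dad plg iuad wolnu ifgu
Hunk 3: at line 1 remove [lkck,dad,plg] add [drep] -> 6 lines: cxn qlmy drep iuad wolnu ifgu
Hunk 4: at line 1 remove [qlmy,drep] add [wigc,mdj,mdrrv] -> 7 lines: cxn wigc mdj mdrrv iuad wolnu ifgu
Hunk 5: at line 2 remove [mdrrv,iuad] add [ypsdn,eszd,rkkxi] -> 8 lines: cxn wigc mdj ypsdn eszd rkkxi wolnu ifgu
Final line count: 8

Answer: 8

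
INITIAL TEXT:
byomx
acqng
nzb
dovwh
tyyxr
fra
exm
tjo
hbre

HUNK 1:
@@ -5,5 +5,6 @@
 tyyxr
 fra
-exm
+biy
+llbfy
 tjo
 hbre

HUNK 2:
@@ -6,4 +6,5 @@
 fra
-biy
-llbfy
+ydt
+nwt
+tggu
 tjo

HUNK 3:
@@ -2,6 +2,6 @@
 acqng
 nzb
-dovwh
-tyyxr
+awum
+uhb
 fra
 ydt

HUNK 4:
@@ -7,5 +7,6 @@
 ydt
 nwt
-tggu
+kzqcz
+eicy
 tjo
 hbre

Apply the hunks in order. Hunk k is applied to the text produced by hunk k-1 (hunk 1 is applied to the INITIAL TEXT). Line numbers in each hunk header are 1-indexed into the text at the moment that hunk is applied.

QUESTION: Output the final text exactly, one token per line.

Hunk 1: at line 5 remove [exm] add [biy,llbfy] -> 10 lines: byomx acqng nzb dovwh tyyxr fra biy llbfy tjo hbre
Hunk 2: at line 6 remove [biy,llbfy] add [ydt,nwt,tggu] -> 11 lines: byomx acqng nzb dovwh tyyxr fra ydt nwt tggu tjo hbre
Hunk 3: at line 2 remove [dovwh,tyyxr] add [awum,uhb] -> 11 lines: byomx acqng nzb awum uhb fra ydt nwt tggu tjo hbre
Hunk 4: at line 7 remove [tggu] add [kzqcz,eicy] -> 12 lines: byomx acqng nzb awum uhb fra ydt nwt kzqcz eicy tjo hbre

Answer: byomx
acqng
nzb
awum
uhb
fra
ydt
nwt
kzqcz
eicy
tjo
hbre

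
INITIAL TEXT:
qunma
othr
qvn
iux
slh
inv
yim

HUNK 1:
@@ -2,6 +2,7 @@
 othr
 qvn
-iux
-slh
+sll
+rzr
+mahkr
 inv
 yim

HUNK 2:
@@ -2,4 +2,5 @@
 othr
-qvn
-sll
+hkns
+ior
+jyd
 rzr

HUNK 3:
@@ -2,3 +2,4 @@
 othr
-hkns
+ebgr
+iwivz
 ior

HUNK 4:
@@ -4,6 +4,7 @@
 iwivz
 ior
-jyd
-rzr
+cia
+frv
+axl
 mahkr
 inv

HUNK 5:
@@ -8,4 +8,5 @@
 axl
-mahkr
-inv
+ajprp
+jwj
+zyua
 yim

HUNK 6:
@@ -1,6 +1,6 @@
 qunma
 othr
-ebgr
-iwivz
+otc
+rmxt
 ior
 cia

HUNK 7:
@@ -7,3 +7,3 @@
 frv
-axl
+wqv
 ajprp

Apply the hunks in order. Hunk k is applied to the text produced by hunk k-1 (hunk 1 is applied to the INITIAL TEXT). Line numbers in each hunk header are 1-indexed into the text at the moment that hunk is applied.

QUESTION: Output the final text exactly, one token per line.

Answer: qunma
othr
otc
rmxt
ior
cia
frv
wqv
ajprp
jwj
zyua
yim

Derivation:
Hunk 1: at line 2 remove [iux,slh] add [sll,rzr,mahkr] -> 8 lines: qunma othr qvn sll rzr mahkr inv yim
Hunk 2: at line 2 remove [qvn,sll] add [hkns,ior,jyd] -> 9 lines: qunma othr hkns ior jyd rzr mahkr inv yim
Hunk 3: at line 2 remove [hkns] add [ebgr,iwivz] -> 10 lines: qunma othr ebgr iwivz ior jyd rzr mahkr inv yim
Hunk 4: at line 4 remove [jyd,rzr] add [cia,frv,axl] -> 11 lines: qunma othr ebgr iwivz ior cia frv axl mahkr inv yim
Hunk 5: at line 8 remove [mahkr,inv] add [ajprp,jwj,zyua] -> 12 lines: qunma othr ebgr iwivz ior cia frv axl ajprp jwj zyua yim
Hunk 6: at line 1 remove [ebgr,iwivz] add [otc,rmxt] -> 12 lines: qunma othr otc rmxt ior cia frv axl ajprp jwj zyua yim
Hunk 7: at line 7 remove [axl] add [wqv] -> 12 lines: qunma othr otc rmxt ior cia frv wqv ajprp jwj zyua yim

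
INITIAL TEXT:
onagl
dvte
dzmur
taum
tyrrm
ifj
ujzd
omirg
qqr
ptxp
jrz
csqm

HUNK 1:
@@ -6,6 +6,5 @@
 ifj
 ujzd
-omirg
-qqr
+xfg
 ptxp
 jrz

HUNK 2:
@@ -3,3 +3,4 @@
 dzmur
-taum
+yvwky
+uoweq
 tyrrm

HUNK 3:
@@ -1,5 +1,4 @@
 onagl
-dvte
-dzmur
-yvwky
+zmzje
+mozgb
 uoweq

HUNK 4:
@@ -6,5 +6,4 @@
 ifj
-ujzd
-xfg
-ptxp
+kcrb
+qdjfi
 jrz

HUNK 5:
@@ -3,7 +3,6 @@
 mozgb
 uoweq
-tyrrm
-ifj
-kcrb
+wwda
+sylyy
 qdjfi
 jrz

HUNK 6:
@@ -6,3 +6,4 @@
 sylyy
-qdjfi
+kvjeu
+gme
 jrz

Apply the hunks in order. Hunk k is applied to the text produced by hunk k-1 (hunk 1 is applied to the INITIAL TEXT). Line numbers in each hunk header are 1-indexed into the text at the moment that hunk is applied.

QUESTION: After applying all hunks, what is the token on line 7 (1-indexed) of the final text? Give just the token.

Hunk 1: at line 6 remove [omirg,qqr] add [xfg] -> 11 lines: onagl dvte dzmur taum tyrrm ifj ujzd xfg ptxp jrz csqm
Hunk 2: at line 3 remove [taum] add [yvwky,uoweq] -> 12 lines: onagl dvte dzmur yvwky uoweq tyrrm ifj ujzd xfg ptxp jrz csqm
Hunk 3: at line 1 remove [dvte,dzmur,yvwky] add [zmzje,mozgb] -> 11 lines: onagl zmzje mozgb uoweq tyrrm ifj ujzd xfg ptxp jrz csqm
Hunk 4: at line 6 remove [ujzd,xfg,ptxp] add [kcrb,qdjfi] -> 10 lines: onagl zmzje mozgb uoweq tyrrm ifj kcrb qdjfi jrz csqm
Hunk 5: at line 3 remove [tyrrm,ifj,kcrb] add [wwda,sylyy] -> 9 lines: onagl zmzje mozgb uoweq wwda sylyy qdjfi jrz csqm
Hunk 6: at line 6 remove [qdjfi] add [kvjeu,gme] -> 10 lines: onagl zmzje mozgb uoweq wwda sylyy kvjeu gme jrz csqm
Final line 7: kvjeu

Answer: kvjeu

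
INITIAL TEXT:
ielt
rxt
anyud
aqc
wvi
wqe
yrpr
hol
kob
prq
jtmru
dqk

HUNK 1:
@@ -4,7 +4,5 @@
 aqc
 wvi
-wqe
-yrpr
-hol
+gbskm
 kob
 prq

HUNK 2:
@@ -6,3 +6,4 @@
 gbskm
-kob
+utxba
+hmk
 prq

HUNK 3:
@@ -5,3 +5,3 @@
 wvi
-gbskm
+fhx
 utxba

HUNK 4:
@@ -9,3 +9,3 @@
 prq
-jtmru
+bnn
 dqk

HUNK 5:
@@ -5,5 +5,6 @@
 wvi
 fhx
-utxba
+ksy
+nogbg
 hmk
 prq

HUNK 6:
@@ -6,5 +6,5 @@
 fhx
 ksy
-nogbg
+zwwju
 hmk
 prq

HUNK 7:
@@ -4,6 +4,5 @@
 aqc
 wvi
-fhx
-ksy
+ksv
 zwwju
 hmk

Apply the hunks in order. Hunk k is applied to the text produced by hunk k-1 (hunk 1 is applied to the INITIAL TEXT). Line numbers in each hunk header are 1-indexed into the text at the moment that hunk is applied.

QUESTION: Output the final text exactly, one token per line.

Answer: ielt
rxt
anyud
aqc
wvi
ksv
zwwju
hmk
prq
bnn
dqk

Derivation:
Hunk 1: at line 4 remove [wqe,yrpr,hol] add [gbskm] -> 10 lines: ielt rxt anyud aqc wvi gbskm kob prq jtmru dqk
Hunk 2: at line 6 remove [kob] add [utxba,hmk] -> 11 lines: ielt rxt anyud aqc wvi gbskm utxba hmk prq jtmru dqk
Hunk 3: at line 5 remove [gbskm] add [fhx] -> 11 lines: ielt rxt anyud aqc wvi fhx utxba hmk prq jtmru dqk
Hunk 4: at line 9 remove [jtmru] add [bnn] -> 11 lines: ielt rxt anyud aqc wvi fhx utxba hmk prq bnn dqk
Hunk 5: at line 5 remove [utxba] add [ksy,nogbg] -> 12 lines: ielt rxt anyud aqc wvi fhx ksy nogbg hmk prq bnn dqk
Hunk 6: at line 6 remove [nogbg] add [zwwju] -> 12 lines: ielt rxt anyud aqc wvi fhx ksy zwwju hmk prq bnn dqk
Hunk 7: at line 4 remove [fhx,ksy] add [ksv] -> 11 lines: ielt rxt anyud aqc wvi ksv zwwju hmk prq bnn dqk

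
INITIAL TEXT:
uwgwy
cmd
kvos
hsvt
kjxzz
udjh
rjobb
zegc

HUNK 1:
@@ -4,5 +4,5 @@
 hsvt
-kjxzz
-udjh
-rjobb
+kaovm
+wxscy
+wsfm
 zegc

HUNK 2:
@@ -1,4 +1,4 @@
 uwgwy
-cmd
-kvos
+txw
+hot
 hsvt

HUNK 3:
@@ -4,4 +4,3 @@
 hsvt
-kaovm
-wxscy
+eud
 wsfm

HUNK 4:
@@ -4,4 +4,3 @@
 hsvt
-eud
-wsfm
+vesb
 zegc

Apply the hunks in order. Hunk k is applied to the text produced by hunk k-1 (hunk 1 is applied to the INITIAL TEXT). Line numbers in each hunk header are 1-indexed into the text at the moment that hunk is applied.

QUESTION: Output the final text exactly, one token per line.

Hunk 1: at line 4 remove [kjxzz,udjh,rjobb] add [kaovm,wxscy,wsfm] -> 8 lines: uwgwy cmd kvos hsvt kaovm wxscy wsfm zegc
Hunk 2: at line 1 remove [cmd,kvos] add [txw,hot] -> 8 lines: uwgwy txw hot hsvt kaovm wxscy wsfm zegc
Hunk 3: at line 4 remove [kaovm,wxscy] add [eud] -> 7 lines: uwgwy txw hot hsvt eud wsfm zegc
Hunk 4: at line 4 remove [eud,wsfm] add [vesb] -> 6 lines: uwgwy txw hot hsvt vesb zegc

Answer: uwgwy
txw
hot
hsvt
vesb
zegc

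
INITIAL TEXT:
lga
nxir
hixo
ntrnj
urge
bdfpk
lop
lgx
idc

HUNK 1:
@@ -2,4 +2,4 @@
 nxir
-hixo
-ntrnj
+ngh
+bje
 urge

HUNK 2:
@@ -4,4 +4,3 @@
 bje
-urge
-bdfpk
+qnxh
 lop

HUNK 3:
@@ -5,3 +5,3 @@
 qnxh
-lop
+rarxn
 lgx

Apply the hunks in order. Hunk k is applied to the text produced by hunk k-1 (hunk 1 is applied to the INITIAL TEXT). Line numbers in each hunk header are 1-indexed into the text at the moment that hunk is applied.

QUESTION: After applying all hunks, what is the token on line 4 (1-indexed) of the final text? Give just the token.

Answer: bje

Derivation:
Hunk 1: at line 2 remove [hixo,ntrnj] add [ngh,bje] -> 9 lines: lga nxir ngh bje urge bdfpk lop lgx idc
Hunk 2: at line 4 remove [urge,bdfpk] add [qnxh] -> 8 lines: lga nxir ngh bje qnxh lop lgx idc
Hunk 3: at line 5 remove [lop] add [rarxn] -> 8 lines: lga nxir ngh bje qnxh rarxn lgx idc
Final line 4: bje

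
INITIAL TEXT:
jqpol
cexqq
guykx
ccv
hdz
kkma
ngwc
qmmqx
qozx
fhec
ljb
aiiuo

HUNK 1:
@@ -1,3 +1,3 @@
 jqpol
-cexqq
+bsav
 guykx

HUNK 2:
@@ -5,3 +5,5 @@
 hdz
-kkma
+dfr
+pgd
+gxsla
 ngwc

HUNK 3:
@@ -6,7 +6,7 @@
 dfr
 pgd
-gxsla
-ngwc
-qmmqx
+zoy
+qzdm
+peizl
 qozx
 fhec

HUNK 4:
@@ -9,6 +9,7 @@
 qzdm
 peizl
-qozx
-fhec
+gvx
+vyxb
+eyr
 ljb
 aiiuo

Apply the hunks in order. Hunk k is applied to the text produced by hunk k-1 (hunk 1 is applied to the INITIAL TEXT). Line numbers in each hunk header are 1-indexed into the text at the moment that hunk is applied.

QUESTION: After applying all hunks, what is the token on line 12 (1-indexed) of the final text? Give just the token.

Hunk 1: at line 1 remove [cexqq] add [bsav] -> 12 lines: jqpol bsav guykx ccv hdz kkma ngwc qmmqx qozx fhec ljb aiiuo
Hunk 2: at line 5 remove [kkma] add [dfr,pgd,gxsla] -> 14 lines: jqpol bsav guykx ccv hdz dfr pgd gxsla ngwc qmmqx qozx fhec ljb aiiuo
Hunk 3: at line 6 remove [gxsla,ngwc,qmmqx] add [zoy,qzdm,peizl] -> 14 lines: jqpol bsav guykx ccv hdz dfr pgd zoy qzdm peizl qozx fhec ljb aiiuo
Hunk 4: at line 9 remove [qozx,fhec] add [gvx,vyxb,eyr] -> 15 lines: jqpol bsav guykx ccv hdz dfr pgd zoy qzdm peizl gvx vyxb eyr ljb aiiuo
Final line 12: vyxb

Answer: vyxb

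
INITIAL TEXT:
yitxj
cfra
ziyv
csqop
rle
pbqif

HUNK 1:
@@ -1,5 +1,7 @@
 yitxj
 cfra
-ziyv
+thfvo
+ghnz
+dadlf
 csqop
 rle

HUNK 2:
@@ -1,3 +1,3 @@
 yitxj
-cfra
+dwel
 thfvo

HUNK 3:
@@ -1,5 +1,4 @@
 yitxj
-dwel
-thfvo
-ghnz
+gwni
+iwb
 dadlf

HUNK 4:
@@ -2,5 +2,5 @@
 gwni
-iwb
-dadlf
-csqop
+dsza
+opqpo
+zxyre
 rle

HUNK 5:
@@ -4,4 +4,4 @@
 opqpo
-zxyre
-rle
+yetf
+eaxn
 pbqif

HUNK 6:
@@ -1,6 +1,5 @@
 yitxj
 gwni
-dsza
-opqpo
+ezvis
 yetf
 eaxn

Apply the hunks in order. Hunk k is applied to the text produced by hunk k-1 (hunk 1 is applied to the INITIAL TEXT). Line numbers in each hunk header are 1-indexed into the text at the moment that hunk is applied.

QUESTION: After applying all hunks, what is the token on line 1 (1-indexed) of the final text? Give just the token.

Answer: yitxj

Derivation:
Hunk 1: at line 1 remove [ziyv] add [thfvo,ghnz,dadlf] -> 8 lines: yitxj cfra thfvo ghnz dadlf csqop rle pbqif
Hunk 2: at line 1 remove [cfra] add [dwel] -> 8 lines: yitxj dwel thfvo ghnz dadlf csqop rle pbqif
Hunk 3: at line 1 remove [dwel,thfvo,ghnz] add [gwni,iwb] -> 7 lines: yitxj gwni iwb dadlf csqop rle pbqif
Hunk 4: at line 2 remove [iwb,dadlf,csqop] add [dsza,opqpo,zxyre] -> 7 lines: yitxj gwni dsza opqpo zxyre rle pbqif
Hunk 5: at line 4 remove [zxyre,rle] add [yetf,eaxn] -> 7 lines: yitxj gwni dsza opqpo yetf eaxn pbqif
Hunk 6: at line 1 remove [dsza,opqpo] add [ezvis] -> 6 lines: yitxj gwni ezvis yetf eaxn pbqif
Final line 1: yitxj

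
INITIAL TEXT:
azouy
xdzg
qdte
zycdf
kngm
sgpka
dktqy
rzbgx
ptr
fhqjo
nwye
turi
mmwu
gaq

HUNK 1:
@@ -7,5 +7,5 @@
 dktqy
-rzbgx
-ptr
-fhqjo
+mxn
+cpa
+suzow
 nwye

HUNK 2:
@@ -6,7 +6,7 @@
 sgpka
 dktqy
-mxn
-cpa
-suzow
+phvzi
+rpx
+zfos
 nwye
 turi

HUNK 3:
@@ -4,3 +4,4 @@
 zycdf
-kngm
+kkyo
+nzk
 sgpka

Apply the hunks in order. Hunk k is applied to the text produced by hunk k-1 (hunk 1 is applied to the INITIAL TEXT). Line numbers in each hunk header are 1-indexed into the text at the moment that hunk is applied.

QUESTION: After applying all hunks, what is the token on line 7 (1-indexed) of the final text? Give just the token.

Answer: sgpka

Derivation:
Hunk 1: at line 7 remove [rzbgx,ptr,fhqjo] add [mxn,cpa,suzow] -> 14 lines: azouy xdzg qdte zycdf kngm sgpka dktqy mxn cpa suzow nwye turi mmwu gaq
Hunk 2: at line 6 remove [mxn,cpa,suzow] add [phvzi,rpx,zfos] -> 14 lines: azouy xdzg qdte zycdf kngm sgpka dktqy phvzi rpx zfos nwye turi mmwu gaq
Hunk 3: at line 4 remove [kngm] add [kkyo,nzk] -> 15 lines: azouy xdzg qdte zycdf kkyo nzk sgpka dktqy phvzi rpx zfos nwye turi mmwu gaq
Final line 7: sgpka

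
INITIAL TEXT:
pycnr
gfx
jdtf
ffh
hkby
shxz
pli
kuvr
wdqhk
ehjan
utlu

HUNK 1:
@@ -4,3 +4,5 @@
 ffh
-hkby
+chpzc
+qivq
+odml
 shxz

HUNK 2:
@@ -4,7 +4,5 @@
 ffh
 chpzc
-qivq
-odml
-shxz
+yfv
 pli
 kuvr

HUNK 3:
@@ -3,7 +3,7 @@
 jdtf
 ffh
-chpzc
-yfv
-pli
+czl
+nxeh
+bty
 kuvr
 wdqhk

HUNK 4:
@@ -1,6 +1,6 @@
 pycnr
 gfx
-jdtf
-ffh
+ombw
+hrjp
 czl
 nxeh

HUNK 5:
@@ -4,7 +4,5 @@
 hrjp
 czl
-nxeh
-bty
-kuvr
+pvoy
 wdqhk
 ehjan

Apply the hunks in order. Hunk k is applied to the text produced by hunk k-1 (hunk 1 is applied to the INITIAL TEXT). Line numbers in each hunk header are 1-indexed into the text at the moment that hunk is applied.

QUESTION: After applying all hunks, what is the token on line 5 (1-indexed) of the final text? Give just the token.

Answer: czl

Derivation:
Hunk 1: at line 4 remove [hkby] add [chpzc,qivq,odml] -> 13 lines: pycnr gfx jdtf ffh chpzc qivq odml shxz pli kuvr wdqhk ehjan utlu
Hunk 2: at line 4 remove [qivq,odml,shxz] add [yfv] -> 11 lines: pycnr gfx jdtf ffh chpzc yfv pli kuvr wdqhk ehjan utlu
Hunk 3: at line 3 remove [chpzc,yfv,pli] add [czl,nxeh,bty] -> 11 lines: pycnr gfx jdtf ffh czl nxeh bty kuvr wdqhk ehjan utlu
Hunk 4: at line 1 remove [jdtf,ffh] add [ombw,hrjp] -> 11 lines: pycnr gfx ombw hrjp czl nxeh bty kuvr wdqhk ehjan utlu
Hunk 5: at line 4 remove [nxeh,bty,kuvr] add [pvoy] -> 9 lines: pycnr gfx ombw hrjp czl pvoy wdqhk ehjan utlu
Final line 5: czl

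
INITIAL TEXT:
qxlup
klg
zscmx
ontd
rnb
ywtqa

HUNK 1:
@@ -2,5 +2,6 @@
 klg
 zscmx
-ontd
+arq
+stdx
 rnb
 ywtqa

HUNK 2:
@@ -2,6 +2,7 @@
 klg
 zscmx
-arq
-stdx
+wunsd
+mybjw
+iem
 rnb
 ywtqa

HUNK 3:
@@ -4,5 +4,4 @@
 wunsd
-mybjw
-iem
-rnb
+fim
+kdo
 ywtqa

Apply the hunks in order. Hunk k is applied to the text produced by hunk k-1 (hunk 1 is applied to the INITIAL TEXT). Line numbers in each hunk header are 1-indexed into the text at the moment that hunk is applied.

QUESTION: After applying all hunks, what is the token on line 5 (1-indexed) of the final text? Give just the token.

Hunk 1: at line 2 remove [ontd] add [arq,stdx] -> 7 lines: qxlup klg zscmx arq stdx rnb ywtqa
Hunk 2: at line 2 remove [arq,stdx] add [wunsd,mybjw,iem] -> 8 lines: qxlup klg zscmx wunsd mybjw iem rnb ywtqa
Hunk 3: at line 4 remove [mybjw,iem,rnb] add [fim,kdo] -> 7 lines: qxlup klg zscmx wunsd fim kdo ywtqa
Final line 5: fim

Answer: fim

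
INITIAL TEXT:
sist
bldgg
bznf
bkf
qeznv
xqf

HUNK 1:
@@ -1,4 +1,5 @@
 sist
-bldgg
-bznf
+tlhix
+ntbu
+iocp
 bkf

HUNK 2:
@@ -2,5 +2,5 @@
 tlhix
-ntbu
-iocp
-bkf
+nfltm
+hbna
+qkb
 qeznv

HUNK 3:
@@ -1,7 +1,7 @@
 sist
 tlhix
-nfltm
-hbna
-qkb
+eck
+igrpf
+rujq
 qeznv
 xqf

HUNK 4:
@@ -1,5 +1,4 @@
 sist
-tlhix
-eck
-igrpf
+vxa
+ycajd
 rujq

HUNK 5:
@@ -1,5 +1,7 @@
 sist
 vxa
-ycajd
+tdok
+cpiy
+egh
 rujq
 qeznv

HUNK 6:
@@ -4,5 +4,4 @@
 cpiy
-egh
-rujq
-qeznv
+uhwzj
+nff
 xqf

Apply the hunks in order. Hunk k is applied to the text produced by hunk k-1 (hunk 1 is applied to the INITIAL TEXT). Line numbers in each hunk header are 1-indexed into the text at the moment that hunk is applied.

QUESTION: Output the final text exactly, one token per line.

Hunk 1: at line 1 remove [bldgg,bznf] add [tlhix,ntbu,iocp] -> 7 lines: sist tlhix ntbu iocp bkf qeznv xqf
Hunk 2: at line 2 remove [ntbu,iocp,bkf] add [nfltm,hbna,qkb] -> 7 lines: sist tlhix nfltm hbna qkb qeznv xqf
Hunk 3: at line 1 remove [nfltm,hbna,qkb] add [eck,igrpf,rujq] -> 7 lines: sist tlhix eck igrpf rujq qeznv xqf
Hunk 4: at line 1 remove [tlhix,eck,igrpf] add [vxa,ycajd] -> 6 lines: sist vxa ycajd rujq qeznv xqf
Hunk 5: at line 1 remove [ycajd] add [tdok,cpiy,egh] -> 8 lines: sist vxa tdok cpiy egh rujq qeznv xqf
Hunk 6: at line 4 remove [egh,rujq,qeznv] add [uhwzj,nff] -> 7 lines: sist vxa tdok cpiy uhwzj nff xqf

Answer: sist
vxa
tdok
cpiy
uhwzj
nff
xqf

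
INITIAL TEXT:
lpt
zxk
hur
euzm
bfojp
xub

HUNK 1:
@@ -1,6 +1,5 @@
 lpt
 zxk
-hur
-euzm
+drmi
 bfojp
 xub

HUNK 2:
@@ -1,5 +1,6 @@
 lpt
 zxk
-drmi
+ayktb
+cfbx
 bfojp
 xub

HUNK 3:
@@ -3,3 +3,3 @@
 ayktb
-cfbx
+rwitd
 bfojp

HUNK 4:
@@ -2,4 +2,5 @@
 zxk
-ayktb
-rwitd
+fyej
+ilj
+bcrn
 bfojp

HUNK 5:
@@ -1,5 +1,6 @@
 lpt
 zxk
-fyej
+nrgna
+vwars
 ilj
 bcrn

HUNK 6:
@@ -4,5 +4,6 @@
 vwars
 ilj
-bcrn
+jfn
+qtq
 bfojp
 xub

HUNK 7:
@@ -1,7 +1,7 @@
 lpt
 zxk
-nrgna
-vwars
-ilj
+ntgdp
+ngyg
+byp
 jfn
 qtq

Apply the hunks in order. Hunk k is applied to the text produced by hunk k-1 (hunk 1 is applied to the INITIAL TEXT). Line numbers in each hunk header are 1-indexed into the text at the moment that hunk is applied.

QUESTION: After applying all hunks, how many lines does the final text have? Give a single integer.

Hunk 1: at line 1 remove [hur,euzm] add [drmi] -> 5 lines: lpt zxk drmi bfojp xub
Hunk 2: at line 1 remove [drmi] add [ayktb,cfbx] -> 6 lines: lpt zxk ayktb cfbx bfojp xub
Hunk 3: at line 3 remove [cfbx] add [rwitd] -> 6 lines: lpt zxk ayktb rwitd bfojp xub
Hunk 4: at line 2 remove [ayktb,rwitd] add [fyej,ilj,bcrn] -> 7 lines: lpt zxk fyej ilj bcrn bfojp xub
Hunk 5: at line 1 remove [fyej] add [nrgna,vwars] -> 8 lines: lpt zxk nrgna vwars ilj bcrn bfojp xub
Hunk 6: at line 4 remove [bcrn] add [jfn,qtq] -> 9 lines: lpt zxk nrgna vwars ilj jfn qtq bfojp xub
Hunk 7: at line 1 remove [nrgna,vwars,ilj] add [ntgdp,ngyg,byp] -> 9 lines: lpt zxk ntgdp ngyg byp jfn qtq bfojp xub
Final line count: 9

Answer: 9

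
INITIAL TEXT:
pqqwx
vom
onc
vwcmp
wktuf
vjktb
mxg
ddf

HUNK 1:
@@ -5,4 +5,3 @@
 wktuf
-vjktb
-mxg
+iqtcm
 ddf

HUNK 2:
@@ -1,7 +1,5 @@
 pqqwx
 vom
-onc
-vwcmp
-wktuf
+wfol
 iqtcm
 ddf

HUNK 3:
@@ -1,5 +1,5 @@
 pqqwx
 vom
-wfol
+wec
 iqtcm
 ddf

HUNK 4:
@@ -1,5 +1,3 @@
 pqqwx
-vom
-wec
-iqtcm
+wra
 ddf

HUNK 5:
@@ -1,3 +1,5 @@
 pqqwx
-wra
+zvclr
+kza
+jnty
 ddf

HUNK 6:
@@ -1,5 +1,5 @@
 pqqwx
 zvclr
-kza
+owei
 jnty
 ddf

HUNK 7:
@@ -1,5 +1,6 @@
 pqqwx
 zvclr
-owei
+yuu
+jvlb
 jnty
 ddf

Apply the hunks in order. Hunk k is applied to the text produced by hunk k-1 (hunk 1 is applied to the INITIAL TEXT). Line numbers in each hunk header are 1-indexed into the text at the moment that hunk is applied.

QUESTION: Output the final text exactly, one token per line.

Hunk 1: at line 5 remove [vjktb,mxg] add [iqtcm] -> 7 lines: pqqwx vom onc vwcmp wktuf iqtcm ddf
Hunk 2: at line 1 remove [onc,vwcmp,wktuf] add [wfol] -> 5 lines: pqqwx vom wfol iqtcm ddf
Hunk 3: at line 1 remove [wfol] add [wec] -> 5 lines: pqqwx vom wec iqtcm ddf
Hunk 4: at line 1 remove [vom,wec,iqtcm] add [wra] -> 3 lines: pqqwx wra ddf
Hunk 5: at line 1 remove [wra] add [zvclr,kza,jnty] -> 5 lines: pqqwx zvclr kza jnty ddf
Hunk 6: at line 1 remove [kza] add [owei] -> 5 lines: pqqwx zvclr owei jnty ddf
Hunk 7: at line 1 remove [owei] add [yuu,jvlb] -> 6 lines: pqqwx zvclr yuu jvlb jnty ddf

Answer: pqqwx
zvclr
yuu
jvlb
jnty
ddf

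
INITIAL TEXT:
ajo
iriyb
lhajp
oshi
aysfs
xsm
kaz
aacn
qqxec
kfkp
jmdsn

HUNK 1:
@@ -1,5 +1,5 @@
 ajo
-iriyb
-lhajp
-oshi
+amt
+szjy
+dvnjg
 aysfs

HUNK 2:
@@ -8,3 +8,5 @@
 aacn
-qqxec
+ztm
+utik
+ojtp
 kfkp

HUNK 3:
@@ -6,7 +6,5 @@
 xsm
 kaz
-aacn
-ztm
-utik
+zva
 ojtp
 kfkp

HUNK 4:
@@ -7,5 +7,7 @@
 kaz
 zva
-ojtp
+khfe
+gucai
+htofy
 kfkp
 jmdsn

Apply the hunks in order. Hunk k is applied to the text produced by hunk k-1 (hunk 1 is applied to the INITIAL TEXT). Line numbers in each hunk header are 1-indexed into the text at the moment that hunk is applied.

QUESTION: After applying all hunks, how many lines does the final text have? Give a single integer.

Hunk 1: at line 1 remove [iriyb,lhajp,oshi] add [amt,szjy,dvnjg] -> 11 lines: ajo amt szjy dvnjg aysfs xsm kaz aacn qqxec kfkp jmdsn
Hunk 2: at line 8 remove [qqxec] add [ztm,utik,ojtp] -> 13 lines: ajo amt szjy dvnjg aysfs xsm kaz aacn ztm utik ojtp kfkp jmdsn
Hunk 3: at line 6 remove [aacn,ztm,utik] add [zva] -> 11 lines: ajo amt szjy dvnjg aysfs xsm kaz zva ojtp kfkp jmdsn
Hunk 4: at line 7 remove [ojtp] add [khfe,gucai,htofy] -> 13 lines: ajo amt szjy dvnjg aysfs xsm kaz zva khfe gucai htofy kfkp jmdsn
Final line count: 13

Answer: 13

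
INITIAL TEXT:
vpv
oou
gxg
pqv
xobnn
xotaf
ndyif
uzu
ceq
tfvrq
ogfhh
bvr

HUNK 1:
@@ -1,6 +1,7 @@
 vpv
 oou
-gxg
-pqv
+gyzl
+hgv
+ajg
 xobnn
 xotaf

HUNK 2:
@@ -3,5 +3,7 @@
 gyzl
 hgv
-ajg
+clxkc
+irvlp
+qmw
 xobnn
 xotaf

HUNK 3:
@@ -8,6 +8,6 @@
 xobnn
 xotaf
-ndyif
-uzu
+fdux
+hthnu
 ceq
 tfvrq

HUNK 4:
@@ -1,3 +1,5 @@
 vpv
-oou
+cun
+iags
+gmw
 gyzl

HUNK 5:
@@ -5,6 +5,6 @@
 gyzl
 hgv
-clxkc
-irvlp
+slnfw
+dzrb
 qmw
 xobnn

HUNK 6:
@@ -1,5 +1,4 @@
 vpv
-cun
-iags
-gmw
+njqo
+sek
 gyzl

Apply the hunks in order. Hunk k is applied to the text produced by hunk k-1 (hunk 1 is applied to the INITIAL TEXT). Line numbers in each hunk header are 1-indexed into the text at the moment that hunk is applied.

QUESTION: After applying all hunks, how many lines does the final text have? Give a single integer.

Answer: 16

Derivation:
Hunk 1: at line 1 remove [gxg,pqv] add [gyzl,hgv,ajg] -> 13 lines: vpv oou gyzl hgv ajg xobnn xotaf ndyif uzu ceq tfvrq ogfhh bvr
Hunk 2: at line 3 remove [ajg] add [clxkc,irvlp,qmw] -> 15 lines: vpv oou gyzl hgv clxkc irvlp qmw xobnn xotaf ndyif uzu ceq tfvrq ogfhh bvr
Hunk 3: at line 8 remove [ndyif,uzu] add [fdux,hthnu] -> 15 lines: vpv oou gyzl hgv clxkc irvlp qmw xobnn xotaf fdux hthnu ceq tfvrq ogfhh bvr
Hunk 4: at line 1 remove [oou] add [cun,iags,gmw] -> 17 lines: vpv cun iags gmw gyzl hgv clxkc irvlp qmw xobnn xotaf fdux hthnu ceq tfvrq ogfhh bvr
Hunk 5: at line 5 remove [clxkc,irvlp] add [slnfw,dzrb] -> 17 lines: vpv cun iags gmw gyzl hgv slnfw dzrb qmw xobnn xotaf fdux hthnu ceq tfvrq ogfhh bvr
Hunk 6: at line 1 remove [cun,iags,gmw] add [njqo,sek] -> 16 lines: vpv njqo sek gyzl hgv slnfw dzrb qmw xobnn xotaf fdux hthnu ceq tfvrq ogfhh bvr
Final line count: 16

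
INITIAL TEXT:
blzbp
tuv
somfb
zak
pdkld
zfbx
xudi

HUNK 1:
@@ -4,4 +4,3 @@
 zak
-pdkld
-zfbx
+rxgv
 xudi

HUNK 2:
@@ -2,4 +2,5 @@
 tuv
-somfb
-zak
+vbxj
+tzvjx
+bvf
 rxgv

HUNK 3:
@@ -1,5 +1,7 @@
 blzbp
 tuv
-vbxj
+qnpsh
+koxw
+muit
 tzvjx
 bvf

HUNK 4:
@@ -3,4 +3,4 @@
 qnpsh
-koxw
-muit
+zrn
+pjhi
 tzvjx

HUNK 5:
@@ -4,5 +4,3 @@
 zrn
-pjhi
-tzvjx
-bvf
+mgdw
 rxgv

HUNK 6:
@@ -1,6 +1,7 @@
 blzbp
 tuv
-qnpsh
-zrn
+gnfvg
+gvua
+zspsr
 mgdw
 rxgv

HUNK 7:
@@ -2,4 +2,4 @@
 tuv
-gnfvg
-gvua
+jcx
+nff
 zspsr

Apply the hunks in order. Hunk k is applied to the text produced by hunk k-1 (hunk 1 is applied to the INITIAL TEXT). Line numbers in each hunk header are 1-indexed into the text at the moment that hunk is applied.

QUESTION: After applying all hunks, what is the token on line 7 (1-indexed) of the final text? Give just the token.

Answer: rxgv

Derivation:
Hunk 1: at line 4 remove [pdkld,zfbx] add [rxgv] -> 6 lines: blzbp tuv somfb zak rxgv xudi
Hunk 2: at line 2 remove [somfb,zak] add [vbxj,tzvjx,bvf] -> 7 lines: blzbp tuv vbxj tzvjx bvf rxgv xudi
Hunk 3: at line 1 remove [vbxj] add [qnpsh,koxw,muit] -> 9 lines: blzbp tuv qnpsh koxw muit tzvjx bvf rxgv xudi
Hunk 4: at line 3 remove [koxw,muit] add [zrn,pjhi] -> 9 lines: blzbp tuv qnpsh zrn pjhi tzvjx bvf rxgv xudi
Hunk 5: at line 4 remove [pjhi,tzvjx,bvf] add [mgdw] -> 7 lines: blzbp tuv qnpsh zrn mgdw rxgv xudi
Hunk 6: at line 1 remove [qnpsh,zrn] add [gnfvg,gvua,zspsr] -> 8 lines: blzbp tuv gnfvg gvua zspsr mgdw rxgv xudi
Hunk 7: at line 2 remove [gnfvg,gvua] add [jcx,nff] -> 8 lines: blzbp tuv jcx nff zspsr mgdw rxgv xudi
Final line 7: rxgv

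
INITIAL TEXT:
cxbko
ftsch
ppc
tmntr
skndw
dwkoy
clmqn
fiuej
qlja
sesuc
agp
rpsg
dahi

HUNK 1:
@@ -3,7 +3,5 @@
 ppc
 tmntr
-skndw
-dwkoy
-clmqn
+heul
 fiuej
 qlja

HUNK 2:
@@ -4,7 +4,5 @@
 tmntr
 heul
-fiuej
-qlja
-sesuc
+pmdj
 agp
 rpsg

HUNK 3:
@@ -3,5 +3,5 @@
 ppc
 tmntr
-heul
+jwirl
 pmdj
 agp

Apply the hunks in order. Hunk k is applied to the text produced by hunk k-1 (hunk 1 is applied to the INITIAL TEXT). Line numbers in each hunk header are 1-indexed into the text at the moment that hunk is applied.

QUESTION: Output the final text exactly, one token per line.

Hunk 1: at line 3 remove [skndw,dwkoy,clmqn] add [heul] -> 11 lines: cxbko ftsch ppc tmntr heul fiuej qlja sesuc agp rpsg dahi
Hunk 2: at line 4 remove [fiuej,qlja,sesuc] add [pmdj] -> 9 lines: cxbko ftsch ppc tmntr heul pmdj agp rpsg dahi
Hunk 3: at line 3 remove [heul] add [jwirl] -> 9 lines: cxbko ftsch ppc tmntr jwirl pmdj agp rpsg dahi

Answer: cxbko
ftsch
ppc
tmntr
jwirl
pmdj
agp
rpsg
dahi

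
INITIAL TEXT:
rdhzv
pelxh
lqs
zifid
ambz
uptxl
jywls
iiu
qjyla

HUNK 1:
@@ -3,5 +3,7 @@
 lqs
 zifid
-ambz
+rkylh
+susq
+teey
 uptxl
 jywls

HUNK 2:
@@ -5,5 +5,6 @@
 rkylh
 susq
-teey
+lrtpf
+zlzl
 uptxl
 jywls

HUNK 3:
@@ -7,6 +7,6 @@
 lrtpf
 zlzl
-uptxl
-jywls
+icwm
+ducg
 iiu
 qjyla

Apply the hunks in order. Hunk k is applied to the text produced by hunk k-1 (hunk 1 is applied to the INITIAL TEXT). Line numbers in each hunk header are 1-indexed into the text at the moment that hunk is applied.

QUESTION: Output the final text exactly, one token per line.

Answer: rdhzv
pelxh
lqs
zifid
rkylh
susq
lrtpf
zlzl
icwm
ducg
iiu
qjyla

Derivation:
Hunk 1: at line 3 remove [ambz] add [rkylh,susq,teey] -> 11 lines: rdhzv pelxh lqs zifid rkylh susq teey uptxl jywls iiu qjyla
Hunk 2: at line 5 remove [teey] add [lrtpf,zlzl] -> 12 lines: rdhzv pelxh lqs zifid rkylh susq lrtpf zlzl uptxl jywls iiu qjyla
Hunk 3: at line 7 remove [uptxl,jywls] add [icwm,ducg] -> 12 lines: rdhzv pelxh lqs zifid rkylh susq lrtpf zlzl icwm ducg iiu qjyla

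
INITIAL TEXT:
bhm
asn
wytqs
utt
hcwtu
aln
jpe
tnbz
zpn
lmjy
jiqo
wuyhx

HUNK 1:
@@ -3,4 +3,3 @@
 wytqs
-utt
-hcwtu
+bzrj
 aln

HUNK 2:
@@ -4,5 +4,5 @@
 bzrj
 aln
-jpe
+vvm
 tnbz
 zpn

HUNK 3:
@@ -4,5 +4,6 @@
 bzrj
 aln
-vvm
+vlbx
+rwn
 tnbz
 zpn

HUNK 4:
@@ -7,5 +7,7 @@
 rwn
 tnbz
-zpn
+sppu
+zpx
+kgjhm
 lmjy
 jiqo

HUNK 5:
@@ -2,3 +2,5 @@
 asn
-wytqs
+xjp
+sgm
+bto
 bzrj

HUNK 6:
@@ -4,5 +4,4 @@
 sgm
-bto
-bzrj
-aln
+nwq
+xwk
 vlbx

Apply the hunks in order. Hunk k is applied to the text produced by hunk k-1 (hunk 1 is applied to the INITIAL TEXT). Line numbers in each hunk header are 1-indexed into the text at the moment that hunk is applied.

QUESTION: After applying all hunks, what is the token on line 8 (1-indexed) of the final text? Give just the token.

Answer: rwn

Derivation:
Hunk 1: at line 3 remove [utt,hcwtu] add [bzrj] -> 11 lines: bhm asn wytqs bzrj aln jpe tnbz zpn lmjy jiqo wuyhx
Hunk 2: at line 4 remove [jpe] add [vvm] -> 11 lines: bhm asn wytqs bzrj aln vvm tnbz zpn lmjy jiqo wuyhx
Hunk 3: at line 4 remove [vvm] add [vlbx,rwn] -> 12 lines: bhm asn wytqs bzrj aln vlbx rwn tnbz zpn lmjy jiqo wuyhx
Hunk 4: at line 7 remove [zpn] add [sppu,zpx,kgjhm] -> 14 lines: bhm asn wytqs bzrj aln vlbx rwn tnbz sppu zpx kgjhm lmjy jiqo wuyhx
Hunk 5: at line 2 remove [wytqs] add [xjp,sgm,bto] -> 16 lines: bhm asn xjp sgm bto bzrj aln vlbx rwn tnbz sppu zpx kgjhm lmjy jiqo wuyhx
Hunk 6: at line 4 remove [bto,bzrj,aln] add [nwq,xwk] -> 15 lines: bhm asn xjp sgm nwq xwk vlbx rwn tnbz sppu zpx kgjhm lmjy jiqo wuyhx
Final line 8: rwn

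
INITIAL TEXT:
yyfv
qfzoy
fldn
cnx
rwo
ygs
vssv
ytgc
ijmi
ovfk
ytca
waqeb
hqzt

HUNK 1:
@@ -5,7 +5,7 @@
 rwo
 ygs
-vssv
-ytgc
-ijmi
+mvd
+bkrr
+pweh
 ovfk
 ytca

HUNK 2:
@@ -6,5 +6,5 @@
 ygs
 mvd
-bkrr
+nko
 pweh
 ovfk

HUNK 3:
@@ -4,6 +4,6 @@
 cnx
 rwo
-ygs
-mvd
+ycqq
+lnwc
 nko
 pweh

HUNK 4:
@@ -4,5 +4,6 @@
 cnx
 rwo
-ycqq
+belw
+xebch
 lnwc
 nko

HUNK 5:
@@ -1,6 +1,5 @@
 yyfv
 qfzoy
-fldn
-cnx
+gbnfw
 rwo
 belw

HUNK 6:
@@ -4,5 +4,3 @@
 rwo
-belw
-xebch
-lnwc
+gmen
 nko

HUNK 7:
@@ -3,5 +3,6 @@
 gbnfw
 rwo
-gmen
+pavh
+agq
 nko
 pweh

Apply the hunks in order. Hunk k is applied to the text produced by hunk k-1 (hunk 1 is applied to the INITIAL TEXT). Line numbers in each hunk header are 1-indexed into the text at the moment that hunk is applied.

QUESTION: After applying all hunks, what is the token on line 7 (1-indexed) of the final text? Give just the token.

Hunk 1: at line 5 remove [vssv,ytgc,ijmi] add [mvd,bkrr,pweh] -> 13 lines: yyfv qfzoy fldn cnx rwo ygs mvd bkrr pweh ovfk ytca waqeb hqzt
Hunk 2: at line 6 remove [bkrr] add [nko] -> 13 lines: yyfv qfzoy fldn cnx rwo ygs mvd nko pweh ovfk ytca waqeb hqzt
Hunk 3: at line 4 remove [ygs,mvd] add [ycqq,lnwc] -> 13 lines: yyfv qfzoy fldn cnx rwo ycqq lnwc nko pweh ovfk ytca waqeb hqzt
Hunk 4: at line 4 remove [ycqq] add [belw,xebch] -> 14 lines: yyfv qfzoy fldn cnx rwo belw xebch lnwc nko pweh ovfk ytca waqeb hqzt
Hunk 5: at line 1 remove [fldn,cnx] add [gbnfw] -> 13 lines: yyfv qfzoy gbnfw rwo belw xebch lnwc nko pweh ovfk ytca waqeb hqzt
Hunk 6: at line 4 remove [belw,xebch,lnwc] add [gmen] -> 11 lines: yyfv qfzoy gbnfw rwo gmen nko pweh ovfk ytca waqeb hqzt
Hunk 7: at line 3 remove [gmen] add [pavh,agq] -> 12 lines: yyfv qfzoy gbnfw rwo pavh agq nko pweh ovfk ytca waqeb hqzt
Final line 7: nko

Answer: nko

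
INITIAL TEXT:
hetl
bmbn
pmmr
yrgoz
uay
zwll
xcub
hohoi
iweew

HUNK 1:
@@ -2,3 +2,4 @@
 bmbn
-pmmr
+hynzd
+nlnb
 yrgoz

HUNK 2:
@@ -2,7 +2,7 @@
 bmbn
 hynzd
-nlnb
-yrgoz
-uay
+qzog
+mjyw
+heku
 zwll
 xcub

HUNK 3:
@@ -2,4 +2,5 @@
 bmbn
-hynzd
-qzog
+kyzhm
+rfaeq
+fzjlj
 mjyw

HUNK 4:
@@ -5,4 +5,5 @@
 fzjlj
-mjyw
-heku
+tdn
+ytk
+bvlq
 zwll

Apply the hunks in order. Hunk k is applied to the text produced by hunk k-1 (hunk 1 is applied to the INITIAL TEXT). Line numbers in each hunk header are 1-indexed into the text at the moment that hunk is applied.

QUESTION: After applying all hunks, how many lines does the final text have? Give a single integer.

Hunk 1: at line 2 remove [pmmr] add [hynzd,nlnb] -> 10 lines: hetl bmbn hynzd nlnb yrgoz uay zwll xcub hohoi iweew
Hunk 2: at line 2 remove [nlnb,yrgoz,uay] add [qzog,mjyw,heku] -> 10 lines: hetl bmbn hynzd qzog mjyw heku zwll xcub hohoi iweew
Hunk 3: at line 2 remove [hynzd,qzog] add [kyzhm,rfaeq,fzjlj] -> 11 lines: hetl bmbn kyzhm rfaeq fzjlj mjyw heku zwll xcub hohoi iweew
Hunk 4: at line 5 remove [mjyw,heku] add [tdn,ytk,bvlq] -> 12 lines: hetl bmbn kyzhm rfaeq fzjlj tdn ytk bvlq zwll xcub hohoi iweew
Final line count: 12

Answer: 12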